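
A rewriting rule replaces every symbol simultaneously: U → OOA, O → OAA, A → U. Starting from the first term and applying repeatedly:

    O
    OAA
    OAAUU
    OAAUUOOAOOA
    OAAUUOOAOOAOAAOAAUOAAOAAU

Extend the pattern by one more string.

OAAUUOOAOOAOAAOAAUOAAOAAUOAAUUOAAUUOOAOAAUUOAAUUOOA

φ(OAAUUOOAOOAOAAOAAUOAAOAAU) expands symbol-by-symbol to OAA U U OOA OOA OAA OAA U OAA OAA U OAA U U OAA U U OOA OAA U U OAA U U OOA; joining the 25 pieces gives the next term.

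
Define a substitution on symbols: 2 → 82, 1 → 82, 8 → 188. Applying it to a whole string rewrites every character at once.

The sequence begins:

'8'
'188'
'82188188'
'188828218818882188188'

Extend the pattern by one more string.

Replace each of the 21 characters of 188828218818882188188 in place — 82 188 188 188 82 188 82 82 188 188 82 188 188 188 82 82 188 188 82 188 188 — and concatenate.

8218818818882188828218818882188188188828218818882188188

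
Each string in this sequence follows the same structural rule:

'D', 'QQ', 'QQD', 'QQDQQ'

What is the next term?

This is a Fibonacci-style word recurrence s(k) = s(k−1)·s(k−2): e.g. QQ·D = QQD.
So term 5 is QQDQQ·QQD.

QQDQQQQD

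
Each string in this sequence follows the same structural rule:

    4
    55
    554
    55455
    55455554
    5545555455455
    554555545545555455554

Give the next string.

From term 3 onward, concatenate the last term with the second-to-last: 55·4 = 554, 554·55 = 55455, …
So term 8 is 554555545545555455554·5545555455455.

5545555455455554555545545555455455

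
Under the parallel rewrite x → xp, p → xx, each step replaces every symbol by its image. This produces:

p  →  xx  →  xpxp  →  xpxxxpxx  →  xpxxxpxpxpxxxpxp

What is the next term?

Replace each of the 16 characters of xpxxxpxpxpxxxpxp in place — xp xx xp xp xp xx xp xx xp xx xp xp xp xx xp xx — and concatenate.

xpxxxpxpxpxxxpxxxpxxxpxpxpxxxpxx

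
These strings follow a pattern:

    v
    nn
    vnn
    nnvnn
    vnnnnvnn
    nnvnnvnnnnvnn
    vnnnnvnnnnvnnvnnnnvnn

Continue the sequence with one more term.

nnvnnvnnnnvnnvnnnnvnnnnvnnvnnnnvnn

Each term (from the third on) is the two preceding terms concatenated in order: term 3 = v·nn = vnn.
Continuing: nnvnnvnnnnvnn · vnnnnvnnnnvnnvnnnnvnn gives term 8.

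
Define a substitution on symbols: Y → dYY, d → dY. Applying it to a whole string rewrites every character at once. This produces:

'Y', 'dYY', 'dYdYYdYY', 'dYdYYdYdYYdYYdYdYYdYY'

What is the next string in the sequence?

dYdYYdYdYYdYYdYdYYdYdYYdYYdYdYYdYYdYdYYdYdYYdYYdYdYYdYY

Applying the rule to each of the 21 symbols of dYdYYdYdYYdYYdYdYYdYY gives the pieces dY dYY dY dYY dYY dY dYY dY dYY dYY dY dYY dYY dY dYY dY dYY dYY dY dYY dYY, which concatenate to the answer.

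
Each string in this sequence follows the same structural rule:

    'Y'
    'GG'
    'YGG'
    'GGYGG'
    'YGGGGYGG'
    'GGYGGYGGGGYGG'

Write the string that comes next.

YGGGGYGGGGYGGYGGGGYGG

Each term (from the third on) is the two preceding terms concatenated in order: term 3 = Y·GG = YGG.
So term 7 is YGGGGYGG·GGYGGYGGGGYGG.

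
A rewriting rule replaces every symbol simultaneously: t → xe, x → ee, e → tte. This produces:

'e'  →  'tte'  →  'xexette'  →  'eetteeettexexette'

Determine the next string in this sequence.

φ(eetteeettexexette) expands symbol-by-symbol to tte tte xe xe tte tte tte xe xe tte ee tte ee tte xe xe tte; joining the 17 pieces gives the next term.

ttettexexettettettexexetteeetteeettexexette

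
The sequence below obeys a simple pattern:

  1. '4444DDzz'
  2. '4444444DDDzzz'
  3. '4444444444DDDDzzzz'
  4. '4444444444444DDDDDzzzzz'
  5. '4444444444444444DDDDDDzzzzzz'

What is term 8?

4444444444444444444444444DDDDDDDDDzzzzzzzzz

The n-th term is 3n+1 4's then n+1 D's then n+1 z's (n = 1, 2, …).
Setting n = 8 gives 25, 9, 9 characters in each block.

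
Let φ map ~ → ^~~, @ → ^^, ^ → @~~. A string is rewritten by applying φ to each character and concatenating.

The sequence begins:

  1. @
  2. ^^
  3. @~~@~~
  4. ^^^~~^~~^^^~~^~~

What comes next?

@~~@~~@~~^~~^~~@~~^~~^~~@~~@~~@~~^~~^~~@~~^~~^~~

φ(^^^~~^~~^^^~~^~~) expands symbol-by-symbol to @~~ @~~ @~~ ^~~ ^~~ @~~ ^~~ ^~~ @~~ @~~ @~~ ^~~ ^~~ @~~ ^~~ ^~~; joining the 16 pieces gives the next term.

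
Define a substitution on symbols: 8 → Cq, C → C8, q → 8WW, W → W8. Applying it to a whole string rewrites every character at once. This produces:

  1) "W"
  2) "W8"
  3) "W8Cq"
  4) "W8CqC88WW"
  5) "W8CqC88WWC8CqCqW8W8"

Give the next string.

φ(W8CqC88WWC8CqCqW8W8) expands symbol-by-symbol to W8 Cq C8 8WW C8 Cq Cq W8 W8 C8 Cq C8 8WW C8 8WW W8 Cq W8 Cq; joining the 19 pieces gives the next term.

W8CqC88WWC8CqCqW8W8C8CqC88WWC88WWW8CqW8Cq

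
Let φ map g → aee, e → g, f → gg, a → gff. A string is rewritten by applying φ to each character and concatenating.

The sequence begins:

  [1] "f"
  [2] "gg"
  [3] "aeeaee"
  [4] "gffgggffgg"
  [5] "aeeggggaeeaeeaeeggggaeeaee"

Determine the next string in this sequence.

Applying the rule to each of the 26 symbols of aeeggggaeeaeeaeeggggaeeaee gives the pieces gff g g aee aee aee aee gff g g gff g g gff g g aee aee aee aee gff g g gff g g, which concatenate to the answer.

gffggaeeaeeaeeaeegffgggffgggffggaeeaeeaeeaeegffgggffgg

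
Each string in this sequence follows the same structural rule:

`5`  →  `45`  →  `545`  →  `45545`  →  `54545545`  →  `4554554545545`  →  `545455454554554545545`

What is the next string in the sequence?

This is a Fibonacci-style word recurrence s(k) = s(k−2)·s(k−1): e.g. 5·45 = 545.
The next term joins 4554554545545 and 545455454554554545545.

4554554545545545455454554554545545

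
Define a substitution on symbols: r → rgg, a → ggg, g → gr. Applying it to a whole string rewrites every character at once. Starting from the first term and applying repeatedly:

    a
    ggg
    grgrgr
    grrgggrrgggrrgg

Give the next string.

grrggrgggrgrgrrggrgggrgrgrrggrgggrgr

Applying the rule to each of the 15 symbols of grrgggrrgggrrgg gives the pieces gr rgg rgg gr gr gr rgg rgg gr gr gr rgg rgg gr gr, which concatenate to the answer.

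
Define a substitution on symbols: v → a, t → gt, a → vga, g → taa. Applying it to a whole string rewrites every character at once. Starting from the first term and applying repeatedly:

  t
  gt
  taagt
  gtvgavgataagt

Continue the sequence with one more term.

φ(gtvgavgataagt) expands symbol-by-symbol to taa gt a taa vga a taa vga gt vga vga taa gt; joining the 13 pieces gives the next term.

taagtataavgaataavgagtvgavgataagt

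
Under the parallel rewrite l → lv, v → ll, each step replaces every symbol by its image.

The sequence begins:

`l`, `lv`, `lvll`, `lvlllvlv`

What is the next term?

Apply φ to lvlllvlv symbol by symbol: l→lv, v→ll, l→lv, l→lv, l→lv, v→ll, l→lv, v→ll; joined: lv ll lv lv lv ll lv ll.

lvlllvlvlvlllvll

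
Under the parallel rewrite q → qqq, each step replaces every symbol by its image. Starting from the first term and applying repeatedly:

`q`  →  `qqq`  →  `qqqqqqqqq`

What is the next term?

Expanding qqqqqqqqq: q→qqq, q→qqq, q→qqq, q→qqq, q→qqq, q→qqq, q→qqq, q→qqq, q→qqq. Concatenated: qqq qqq qqq qqq qqq qqq qqq qqq qqq.

qqqqqqqqqqqqqqqqqqqqqqqqqqq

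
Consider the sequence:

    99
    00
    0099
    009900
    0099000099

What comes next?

This is a Fibonacci-style word recurrence s(k) = s(k−1)·s(k−2): e.g. 00·99 = 0099.
The next term joins 0099000099 and 009900.

0099000099009900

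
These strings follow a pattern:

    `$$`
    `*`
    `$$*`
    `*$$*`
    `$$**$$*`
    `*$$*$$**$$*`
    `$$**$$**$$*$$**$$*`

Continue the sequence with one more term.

*$$*$$**$$*$$**$$**$$*$$**$$*

This is a Fibonacci-style word recurrence s(k) = s(k−2)·s(k−1): e.g. $$·* = $$*.
Continuing: *$$*$$**$$* · $$**$$**$$*$$**$$* gives term 8.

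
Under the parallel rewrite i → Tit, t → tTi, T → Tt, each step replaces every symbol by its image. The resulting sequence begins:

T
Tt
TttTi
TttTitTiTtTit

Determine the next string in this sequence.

TttTitTiTtTittTiTtTitTttTiTtTittTi

Replace each of the 13 characters of TttTitTiTtTit in place — Tt tTi tTi Tt Tit tTi Tt Tit Tt tTi Tt Tit tTi — and concatenate.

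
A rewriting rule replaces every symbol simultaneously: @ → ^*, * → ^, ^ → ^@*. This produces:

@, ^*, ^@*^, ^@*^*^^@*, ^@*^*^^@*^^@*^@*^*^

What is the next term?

Applying the rule to each of the 19 symbols of ^@*^*^^@*^^@*^@*^*^ gives the pieces ^@* ^* ^ ^@* ^ ^@* ^@* ^* ^ ^@* ^@* ^* ^ ^@* ^* ^ ^@* ^ ^@*, which concatenate to the answer.

^@*^*^^@*^^@*^@*^*^^@*^@*^*^^@*^*^^@*^^@*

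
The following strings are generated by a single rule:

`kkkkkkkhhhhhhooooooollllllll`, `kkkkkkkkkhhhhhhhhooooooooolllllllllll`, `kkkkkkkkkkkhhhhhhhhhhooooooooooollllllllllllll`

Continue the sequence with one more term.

kkkkkkkkkkkkkhhhhhhhhhhhhooooooooooooolllllllllllllllll

Each string has the form k^{2n+1} h^{2n} o^{2n+1} l^{3n-1}, where the shown terms are n = 3, 4, 5.
At n = 6 the blocks have lengths 13, 12, 13, 17.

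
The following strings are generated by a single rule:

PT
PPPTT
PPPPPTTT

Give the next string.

PPPPPPPTTTT

Reading off run lengths: P runs 1, 3, 5; T runs 1, 2, 3 — each is linear in n (n = 1, 2, …).
For the next term, n = 4, so the run lengths are 7, 4.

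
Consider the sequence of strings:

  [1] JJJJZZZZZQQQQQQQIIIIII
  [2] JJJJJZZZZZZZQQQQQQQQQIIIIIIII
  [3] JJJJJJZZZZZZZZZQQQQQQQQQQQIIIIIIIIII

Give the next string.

Each string has the form J^{n+1} Z^{2n-1} Q^{2n+1} I^{2n}, where the shown terms are n = 3, 4, 5.
Setting n = 6 gives 7, 11, 13, 12 characters in each block.

JJJJJJJZZZZZZZZZZZQQQQQQQQQQQQQIIIIIIIIIIII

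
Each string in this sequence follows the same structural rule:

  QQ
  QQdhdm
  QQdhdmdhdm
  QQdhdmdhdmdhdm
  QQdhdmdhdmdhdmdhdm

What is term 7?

Every step adds dhdm to the end: s(k+1) = s(k)·dhdm.
From QQdhdmdhdmdhdmdhdm, 2 further steps: QQdhdmdhdmdhdmdhdm → QQdhdmdhdmdhdmdhdmdhdm → (answer).

QQdhdmdhdmdhdmdhdmdhdmdhdm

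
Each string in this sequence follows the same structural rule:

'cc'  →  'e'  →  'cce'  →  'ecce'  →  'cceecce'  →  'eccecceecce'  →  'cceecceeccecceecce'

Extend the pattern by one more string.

eccecceeccecceecceeccecceecce

From term 3 onward, concatenate the second-to-last term with the last: cc·e = cce, e·cce = ecce, …
So term 8 is eccecceecce·cceecceeccecceecce.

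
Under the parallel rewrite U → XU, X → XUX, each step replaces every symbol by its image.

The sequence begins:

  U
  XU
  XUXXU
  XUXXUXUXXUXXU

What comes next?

XUXXUXUXXUXXUXUXXUXUXXUXXUXUXXUXXU

φ(XUXXUXUXXUXXU) expands symbol-by-symbol to XUX XU XUX XUX XU XUX XU XUX XUX XU XUX XUX XU; joining the 13 pieces gives the next term.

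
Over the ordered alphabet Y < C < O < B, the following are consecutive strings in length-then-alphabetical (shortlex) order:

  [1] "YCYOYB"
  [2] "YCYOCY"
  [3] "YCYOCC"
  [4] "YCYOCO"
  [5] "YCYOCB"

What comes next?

YCYOOY

Find the rightmost character of YCYOCB below B, bump it to the next letter, and reset everything to its right to Y.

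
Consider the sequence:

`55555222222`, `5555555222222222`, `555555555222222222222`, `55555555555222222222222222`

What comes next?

5555555555555222222222222222222

Each string has the form 5^{2n+1} 2^{3n}, where the shown terms are n = 2, 3, 4, 5.
For the next term, n = 6, so the run lengths are 13, 18.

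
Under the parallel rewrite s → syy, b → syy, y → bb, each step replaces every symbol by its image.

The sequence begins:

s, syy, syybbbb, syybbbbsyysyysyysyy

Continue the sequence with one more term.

syybbbbsyysyysyysyysyybbbbsyybbbbsyybbbbsyybbbb

φ(syybbbbsyysyysyysyy) expands symbol-by-symbol to syy bb bb syy syy syy syy syy bb bb syy bb bb syy bb bb syy bb bb; joining the 19 pieces gives the next term.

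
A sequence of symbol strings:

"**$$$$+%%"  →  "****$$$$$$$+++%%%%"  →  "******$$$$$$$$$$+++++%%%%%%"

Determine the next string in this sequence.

********$$$$$$$$$$$$$+++++++%%%%%%%%

Reading off run lengths: * runs 2, 4, 6; $ runs 4, 7, 10; + runs 1, 3, 5; % runs 2, 4, 6 — each is linear in n (n = 1, 2, …).
For the next term, n = 4, so the run lengths are 8, 13, 7, 8.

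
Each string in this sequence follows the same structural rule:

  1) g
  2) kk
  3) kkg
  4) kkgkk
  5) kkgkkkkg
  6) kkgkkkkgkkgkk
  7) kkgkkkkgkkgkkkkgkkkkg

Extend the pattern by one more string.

kkgkkkkgkkgkkkkgkkkkgkkgkkkkgkkgkk

From term 3 onward, concatenate the last term with the second-to-last: kk·g = kkg, kkg·kk = kkgkk, …
The next term joins kkgkkkkgkkgkkkkgkkkkg and kkgkkkkgkkgkk.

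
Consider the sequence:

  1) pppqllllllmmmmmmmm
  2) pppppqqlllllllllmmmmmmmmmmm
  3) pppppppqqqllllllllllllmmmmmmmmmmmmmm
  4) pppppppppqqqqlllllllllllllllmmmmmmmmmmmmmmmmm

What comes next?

Term n consists of 2n-1 p's, followed by n-1 q's, followed by 3n l's, followed by 3n+2 m's, where the shown terms are n = 2, 3, 4, 5.
Setting n = 6 gives 11, 5, 18, 20 characters in each block.

pppppppppppqqqqqllllllllllllllllllmmmmmmmmmmmmmmmmmmmm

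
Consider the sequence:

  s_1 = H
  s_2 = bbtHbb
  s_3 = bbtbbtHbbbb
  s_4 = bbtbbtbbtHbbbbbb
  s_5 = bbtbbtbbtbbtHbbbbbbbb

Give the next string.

Each term wraps the previous one in bbt on the left and bb on the right.
Applying this once more to bbtbbtbbtbbtHbbbbbbbb:

bbtbbtbbtbbtbbtHbbbbbbbbbb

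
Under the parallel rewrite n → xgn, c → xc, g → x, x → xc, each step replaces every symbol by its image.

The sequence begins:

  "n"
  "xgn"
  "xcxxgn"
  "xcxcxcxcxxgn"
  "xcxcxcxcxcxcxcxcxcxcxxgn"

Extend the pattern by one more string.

xcxcxcxcxcxcxcxcxcxcxcxcxcxcxcxcxcxcxcxcxcxcxxgn

φ(xcxcxcxcxcxcxcxcxcxcxxgn) expands symbol-by-symbol to xc xc xc xc xc xc xc xc xc xc xc xc xc xc xc xc xc xc xc xc xc xc x xgn; joining the 24 pieces gives the next term.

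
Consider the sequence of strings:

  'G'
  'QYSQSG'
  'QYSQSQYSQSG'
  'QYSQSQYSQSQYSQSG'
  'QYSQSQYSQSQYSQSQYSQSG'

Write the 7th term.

The strings grow by a fixed prefix QYSQS each time.
From QYSQSQYSQSQYSQSQYSQSG, 2 further steps: QYSQSQYSQSQYSQSQYSQSG → QYSQSQYSQSQYSQSQYSQSQYSQSG → (answer).

QYSQSQYSQSQYSQSQYSQSQYSQSQYSQSG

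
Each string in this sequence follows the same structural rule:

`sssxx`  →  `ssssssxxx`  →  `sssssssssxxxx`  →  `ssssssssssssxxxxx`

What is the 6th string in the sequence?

The n-th term is 3n s's then n+1 x's (n = 1, 2, …).
For term 6, n = 6, so the run lengths are 18, 7.

ssssssssssssssssssxxxxxxx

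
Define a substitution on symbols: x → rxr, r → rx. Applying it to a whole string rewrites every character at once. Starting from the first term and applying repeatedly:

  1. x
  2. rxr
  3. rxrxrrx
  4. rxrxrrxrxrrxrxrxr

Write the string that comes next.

Applying the rule to each of the 17 symbols of rxrxrrxrxrrxrxrxr gives the pieces rx rxr rx rxr rx rx rxr rx rxr rx rx rxr rx rxr rx rxr rx, which concatenate to the answer.

rxrxrrxrxrrxrxrxrrxrxrrxrxrxrrxrxrrxrxrrx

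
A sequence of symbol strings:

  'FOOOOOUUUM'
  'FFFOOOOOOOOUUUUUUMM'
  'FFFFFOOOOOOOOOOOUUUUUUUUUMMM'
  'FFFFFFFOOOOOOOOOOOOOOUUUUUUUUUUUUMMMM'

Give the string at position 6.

FFFFFFFFFFFOOOOOOOOOOOOOOOOOOOOUUUUUUUUUUUUUUUUUUMMMMMM

The n-th term is 2n-1 F's then 3n+2 O's then 3n U's then n M's (n = 1, 2, …).
Setting n = 6 gives 11, 20, 18, 6 characters in each block.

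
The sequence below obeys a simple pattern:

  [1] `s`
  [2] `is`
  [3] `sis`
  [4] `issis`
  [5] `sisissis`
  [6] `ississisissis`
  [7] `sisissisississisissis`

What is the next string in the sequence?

ississisississisissisississisissis

From term 3 onward, concatenate the second-to-last term with the last: s·is = sis, is·sis = issis, …
The next term joins ississisissis and sisissisississisissis.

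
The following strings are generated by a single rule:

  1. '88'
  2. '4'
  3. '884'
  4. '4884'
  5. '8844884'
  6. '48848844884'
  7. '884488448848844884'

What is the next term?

This is a Fibonacci-style word recurrence s(k) = s(k−2)·s(k−1): e.g. 88·4 = 884.
Continuing: 48848844884 · 884488448848844884 gives term 8.

48848844884884488448848844884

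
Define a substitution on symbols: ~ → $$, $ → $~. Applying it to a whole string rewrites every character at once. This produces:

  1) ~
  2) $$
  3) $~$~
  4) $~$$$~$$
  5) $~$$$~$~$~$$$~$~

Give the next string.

Rewriting the 16 symbols of $~$$$~$~$~$$$~$~ one by one yields $~ $$ $~ $~ $~ $$ $~ $$ $~ $$ $~ $~ $~ $$ $~ $$; concatenated:

$~$$$~$~$~$$$~$$$~$$$~$~$~$$$~$$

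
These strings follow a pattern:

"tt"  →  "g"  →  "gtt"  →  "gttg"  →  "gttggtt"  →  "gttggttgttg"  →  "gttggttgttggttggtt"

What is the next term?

Each term (from the third on) is the previous term followed by the one before it: term 3 = g·tt = gtt.
So term 8 is gttggttgttggttggtt·gttggttgttg.

gttggttgttggttggttgttggttgttg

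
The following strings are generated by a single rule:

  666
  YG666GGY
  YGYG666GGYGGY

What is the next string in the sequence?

Every step adds YG to the front and GGY to the end of the previous string.
Applying this once more to YGYG666GGYGGY:

YGYGYG666GGYGGYGGY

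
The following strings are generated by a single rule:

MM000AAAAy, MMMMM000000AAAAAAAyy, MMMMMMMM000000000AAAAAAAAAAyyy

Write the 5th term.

The n-th term is 3n-1 M's then 3n 0's then 3n+1 A's then n y's (n = 1, 2, …).
At n = 5 the blocks have lengths 14, 15, 16, 5.

MMMMMMMMMMMMMM000000000000000AAAAAAAAAAAAAAAAyyyyy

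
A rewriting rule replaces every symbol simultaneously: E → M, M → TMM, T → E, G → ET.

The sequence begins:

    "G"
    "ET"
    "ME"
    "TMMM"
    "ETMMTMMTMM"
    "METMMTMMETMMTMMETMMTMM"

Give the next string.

TMMMETMMTMMETMMTMMMETMMTMMETMMTMMMETMMTMMETMMTMM

φ(METMMTMMETMMTMMETMMTMM) expands symbol-by-symbol to TMM M E TMM TMM E TMM TMM M E TMM TMM E TMM TMM M E TMM TMM E TMM TMM; joining the 22 pieces gives the next term.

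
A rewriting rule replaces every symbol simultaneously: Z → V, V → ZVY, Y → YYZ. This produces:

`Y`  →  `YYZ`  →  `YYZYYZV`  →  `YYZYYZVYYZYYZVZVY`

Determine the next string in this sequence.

Rewriting the 17 symbols of YYZYYZVYYZYYZVZVY one by one yields YYZ YYZ V YYZ YYZ V ZVY YYZ YYZ V YYZ YYZ V ZVY V ZVY YYZ; concatenated:

YYZYYZVYYZYYZVZVYYYZYYZVYYZYYZVZVYVZVYYYZ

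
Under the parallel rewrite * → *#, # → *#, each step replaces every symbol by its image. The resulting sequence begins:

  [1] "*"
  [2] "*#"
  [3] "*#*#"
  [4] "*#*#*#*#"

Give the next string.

Apply φ to *#*#*#*# symbol by symbol: *→*#, #→*#, *→*#, #→*#, *→*#, #→*#, *→*#, #→*#; joined: *# *# *# *# *# *# *# *#.

*#*#*#*#*#*#*#*#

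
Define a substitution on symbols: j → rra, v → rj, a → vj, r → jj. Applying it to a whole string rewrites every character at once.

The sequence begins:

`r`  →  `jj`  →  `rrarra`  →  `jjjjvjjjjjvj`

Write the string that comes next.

Apply φ to jjjjvjjjjjvj symbol by symbol: j→rra, j→rra, j→rra, j→rra, v→rj, j→rra, j→rra, j→rra, j→rra, j→rra, v→rj, j→rra; joined: rra rra rra rra rj rra rra rra rra rra rj rra.

rrarrarrarrarjrrarrarrarrarrarjrra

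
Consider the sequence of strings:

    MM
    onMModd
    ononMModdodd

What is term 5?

Each term wraps the previous one in on on the left and odd on the right.
From ononMModdodd, 2 further steps: ononMModdodd → onononMModdoddodd → (answer).

ononononMModdoddoddodd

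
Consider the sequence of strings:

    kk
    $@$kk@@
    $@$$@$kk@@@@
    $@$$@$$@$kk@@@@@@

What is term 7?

$@$$@$$@$$@$$@$$@$kk@@@@@@@@@@@@

Each term wraps the previous one in $@$ on the left and @@ on the right.
From $@$$@$$@$kk@@@@@@, 3 further steps: $@$$@$$@$kk@@@@@@ → $@$$@$$@$$@$kk@@@@@@@@ → $@$$@$$@$$@$$@$kk@@@@@@@@@@ → (answer).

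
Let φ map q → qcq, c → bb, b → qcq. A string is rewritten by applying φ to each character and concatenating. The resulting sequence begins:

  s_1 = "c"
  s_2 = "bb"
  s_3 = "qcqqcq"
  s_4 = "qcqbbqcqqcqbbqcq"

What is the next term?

qcqbbqcqqcqqcqqcqbbqcqqcqbbqcqqcqqcqqcqbbqcq

Replace each of the 16 characters of qcqbbqcqqcqbbqcq in place — qcq bb qcq qcq qcq qcq bb qcq qcq bb qcq qcq qcq qcq bb qcq — and concatenate.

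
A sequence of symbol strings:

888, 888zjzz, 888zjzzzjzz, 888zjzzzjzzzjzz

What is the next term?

The strings grow by a fixed suffix zjzz each time.
So the next term is 888zjzzzjzzzjzz·zjzz.

888zjzzzjzzzjzzzjzz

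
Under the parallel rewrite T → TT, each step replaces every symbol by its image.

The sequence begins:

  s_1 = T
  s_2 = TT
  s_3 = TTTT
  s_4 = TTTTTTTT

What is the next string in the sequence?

TTTTTTTTTTTTTTTT

Apply φ to TTTTTTTT symbol by symbol: T→TT, T→TT, T→TT, T→TT, T→TT, T→TT, T→TT, T→TT; joined: TT TT TT TT TT TT TT TT.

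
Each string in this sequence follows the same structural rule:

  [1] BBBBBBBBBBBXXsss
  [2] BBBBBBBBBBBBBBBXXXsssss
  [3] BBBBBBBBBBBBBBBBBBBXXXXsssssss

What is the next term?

BBBBBBBBBBBBBBBBBBBBBBBXXXXXsssssssss

The n-th term is 4n+3 B's then n X's then 2n-1 s's, where the shown terms are n = 2, 3, 4.
Setting n = 5 gives 23, 5, 9 characters in each block.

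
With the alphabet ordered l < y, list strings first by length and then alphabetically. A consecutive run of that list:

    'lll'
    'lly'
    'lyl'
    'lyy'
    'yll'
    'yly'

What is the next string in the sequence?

Find the rightmost character of yly below y, bump it to the next letter, and reset everything to its right to l.

yyl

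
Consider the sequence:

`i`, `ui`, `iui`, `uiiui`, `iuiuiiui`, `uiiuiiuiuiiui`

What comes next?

This is a Fibonacci-style word recurrence s(k) = s(k−2)·s(k−1): e.g. i·ui = iui.
Continuing: iuiuiiui · uiiuiiuiuiiui gives term 7.

iuiuiiuiuiiuiiuiuiiui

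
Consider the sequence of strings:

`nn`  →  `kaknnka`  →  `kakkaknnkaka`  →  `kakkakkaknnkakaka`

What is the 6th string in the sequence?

Every step adds kak to the front and ka to the end of the previous string.
From kakkakkaknnkakaka, 2 further steps: kakkakkaknnkakaka → kakkakkakkaknnkakakaka → (answer).

kakkakkakkakkaknnkakakakaka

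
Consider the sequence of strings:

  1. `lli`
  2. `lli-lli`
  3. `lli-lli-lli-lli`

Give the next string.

Each string is two copies of the previous one joined by '-'.
Doubling lli-lli-lli-lli with '-' between the halves:

lli-lli-lli-lli-lli-lli-lli-lli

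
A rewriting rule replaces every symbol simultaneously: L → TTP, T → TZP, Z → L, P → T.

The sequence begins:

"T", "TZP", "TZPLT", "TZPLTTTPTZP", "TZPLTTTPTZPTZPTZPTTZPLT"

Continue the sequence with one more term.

TZPLTTTPTZPTZPTZPTTZPLTTZPLTTZPLTTZPTZPLTTTPTZP

φ(TZPLTTTPTZPTZPTZPTTZPLT) expands symbol-by-symbol to TZP L T TTP TZP TZP TZP T TZP L T TZP L T TZP L T TZP TZP L T TTP TZP; joining the 23 pieces gives the next term.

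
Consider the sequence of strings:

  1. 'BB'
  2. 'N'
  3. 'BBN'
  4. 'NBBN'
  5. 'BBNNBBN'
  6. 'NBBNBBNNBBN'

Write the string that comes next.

BBNNBBNNBBNBBNNBBN

From term 3 onward, concatenate the second-to-last term with the last: BB·N = BBN, N·BBN = NBBN, …
So term 7 is BBNNBBN·NBBNBBNNBBN.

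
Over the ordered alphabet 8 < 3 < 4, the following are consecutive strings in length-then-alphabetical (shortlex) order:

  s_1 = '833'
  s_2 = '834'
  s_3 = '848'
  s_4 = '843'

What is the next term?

Treat 843 as a base-3 numeral over the given alphabet and add one, carrying through any trailing 4's.

844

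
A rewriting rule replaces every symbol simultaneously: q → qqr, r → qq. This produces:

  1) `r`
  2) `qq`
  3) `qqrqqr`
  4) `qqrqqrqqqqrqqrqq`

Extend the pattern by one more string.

qqrqqrqqqqrqqrqqqqrqqrqqrqqrqqqqrqqrqqqqrqqr

Applying the rule to each of the 16 symbols of qqrqqrqqqqrqqrqq gives the pieces qqr qqr qq qqr qqr qq qqr qqr qqr qqr qq qqr qqr qq qqr qqr, which concatenate to the answer.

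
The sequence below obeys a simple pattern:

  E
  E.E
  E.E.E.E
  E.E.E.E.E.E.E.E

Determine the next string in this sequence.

Each string is two copies of the previous one joined by '.'.
Doubling E.E.E.E.E.E.E.E with '.' between the halves:

E.E.E.E.E.E.E.E.E.E.E.E.E.E.E.E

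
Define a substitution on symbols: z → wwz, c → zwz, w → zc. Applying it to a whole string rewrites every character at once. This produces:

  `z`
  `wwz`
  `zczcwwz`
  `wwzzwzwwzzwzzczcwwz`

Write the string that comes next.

Rewriting the 19 symbols of wwzzwzwwzzwzzczcwwz one by one yields zc zc wwz wwz zc wwz zc zc wwz wwz zc wwz wwz zwz wwz zwz zc zc wwz; concatenated:

zczcwwzwwzzcwwzzczcwwzwwzzcwwzwwzzwzwwzzwzzczcwwz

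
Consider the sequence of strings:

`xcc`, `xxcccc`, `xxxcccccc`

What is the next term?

Each string has the form x^{n} c^{2n} (n = 1, 2, …).
For the next term, n = 4, so the run lengths are 4, 8.

xxxxcccccccc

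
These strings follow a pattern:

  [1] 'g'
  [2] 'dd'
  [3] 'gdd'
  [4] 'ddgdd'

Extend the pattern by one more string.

This is a Fibonacci-style word recurrence s(k) = s(k−2)·s(k−1): e.g. g·dd = gdd.
The next term joins gdd and ddgdd.

gddddgdd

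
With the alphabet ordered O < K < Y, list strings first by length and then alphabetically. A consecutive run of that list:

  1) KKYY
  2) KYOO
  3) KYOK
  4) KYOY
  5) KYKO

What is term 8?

Continuing the enumeration 3 steps past KYKO: KYKO → KYKK → KYKY → (answer).

KYYO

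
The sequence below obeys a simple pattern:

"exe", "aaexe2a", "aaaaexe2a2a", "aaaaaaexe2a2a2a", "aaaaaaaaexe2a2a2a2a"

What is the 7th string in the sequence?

Every step adds aa to the front and 2a to the end of the previous string.
From aaaaaaaaexe2a2a2a2a, 2 further steps: aaaaaaaaexe2a2a2a2a → aaaaaaaaaaexe2a2a2a2a2a → (answer).

aaaaaaaaaaaaexe2a2a2a2a2a2a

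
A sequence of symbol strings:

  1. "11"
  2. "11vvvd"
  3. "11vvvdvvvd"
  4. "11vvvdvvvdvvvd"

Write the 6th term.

11vvvdvvvdvvvdvvvdvvvd

Each term is the previous one with vvvd appended.
From 11vvvdvvvdvvvd, 2 further steps: 11vvvdvvvdvvvd → 11vvvdvvvdvvvdvvvd → (answer).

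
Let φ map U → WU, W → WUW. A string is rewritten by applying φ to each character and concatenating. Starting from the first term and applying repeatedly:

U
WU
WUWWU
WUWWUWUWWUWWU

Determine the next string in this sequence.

WUWWUWUWWUWWUWUWWUWUWWUWWUWUWWUWWU

φ(WUWWUWUWWUWWU) expands symbol-by-symbol to WUW WU WUW WUW WU WUW WU WUW WUW WU WUW WUW WU; joining the 13 pieces gives the next term.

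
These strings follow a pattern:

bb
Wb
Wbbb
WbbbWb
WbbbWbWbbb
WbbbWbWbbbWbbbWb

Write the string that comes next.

WbbbWbWbbbWbbbWbWbbbWbWbbb

From term 3 onward, concatenate the last term with the second-to-last: Wb·bb = Wbbb, Wbbb·Wb = WbbbWb, …
Continuing: WbbbWbWbbbWbbbWb · WbbbWbWbbb gives term 7.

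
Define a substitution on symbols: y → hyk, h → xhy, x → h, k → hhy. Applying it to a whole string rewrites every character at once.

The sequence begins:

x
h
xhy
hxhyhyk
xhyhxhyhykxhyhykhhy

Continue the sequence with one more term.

hxhyhykxhyhxhyhykxhyhykhhyhxhyhykxhyhykhhyxhyxhyhyk

Replace each of the 19 characters of xhyhxhyhykxhyhykhhy in place — h xhy hyk xhy h xhy hyk xhy hyk hhy h xhy hyk xhy hyk hhy xhy xhy hyk — and concatenate.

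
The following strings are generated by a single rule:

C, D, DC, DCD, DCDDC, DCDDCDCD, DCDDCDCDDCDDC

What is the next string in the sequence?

Each term (from the third on) is the previous term followed by the one before it: term 3 = D·C = DC.
Continuing: DCDDCDCDDCDDC · DCDDCDCD gives term 8.

DCDDCDCDDCDDCDCDDCDCD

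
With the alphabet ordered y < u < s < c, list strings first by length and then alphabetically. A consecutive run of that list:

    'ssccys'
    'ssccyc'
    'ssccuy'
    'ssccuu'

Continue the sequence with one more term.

ssccus

Find the rightmost character of ssccuu below c, bump it to the next letter, and reset everything to its right to y.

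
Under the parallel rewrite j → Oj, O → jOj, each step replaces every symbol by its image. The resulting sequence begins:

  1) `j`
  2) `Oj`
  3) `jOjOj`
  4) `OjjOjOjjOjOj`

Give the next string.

Expanding OjjOjOjjOjOj: O→jOj, j→Oj, j→Oj, O→jOj, j→Oj, O→jOj, j→Oj, j→Oj, O→jOj, j→Oj, O→jOj, j→Oj. Concatenated: jOj Oj Oj jOj Oj jOj Oj Oj jOj Oj jOj Oj.

jOjOjOjjOjOjjOjOjOjjOjOjjOjOj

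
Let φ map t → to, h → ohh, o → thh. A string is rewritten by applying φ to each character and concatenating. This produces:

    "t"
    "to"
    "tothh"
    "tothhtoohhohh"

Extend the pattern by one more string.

tothhtoohhohhtothhthhohhohhthhohhohh

Applying the rule to each of the 13 symbols of tothhtoohhohh gives the pieces to thh to ohh ohh to thh thh ohh ohh thh ohh ohh, which concatenate to the answer.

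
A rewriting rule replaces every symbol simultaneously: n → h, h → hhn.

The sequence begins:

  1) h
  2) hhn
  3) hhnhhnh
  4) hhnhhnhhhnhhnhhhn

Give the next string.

hhnhhnhhhnhhnhhhnhhnhhnhhhnhhnhhhnhhnhhnh

Applying the rule to each of the 17 symbols of hhnhhnhhhnhhnhhhn gives the pieces hhn hhn h hhn hhn h hhn hhn hhn h hhn hhn h hhn hhn hhn h, which concatenate to the answer.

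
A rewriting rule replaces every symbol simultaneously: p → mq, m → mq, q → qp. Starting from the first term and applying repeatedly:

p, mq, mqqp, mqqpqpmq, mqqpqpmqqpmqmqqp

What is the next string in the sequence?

Rewriting the 16 symbols of mqqpqpmqqpmqmqqp one by one yields mq qp qp mq qp mq mq qp qp mq mq qp mq qp qp mq; concatenated:

mqqpqpmqqpmqmqqpqpmqmqqpmqqpqpmq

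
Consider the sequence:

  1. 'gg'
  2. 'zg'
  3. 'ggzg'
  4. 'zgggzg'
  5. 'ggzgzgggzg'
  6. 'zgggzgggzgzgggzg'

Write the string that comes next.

ggzgzgggzgzgggzgggzgzgggzg

This is a Fibonacci-style word recurrence s(k) = s(k−2)·s(k−1): e.g. gg·zg = ggzg.
The next term joins ggzgzgggzg and zgggzgggzgzgggzg.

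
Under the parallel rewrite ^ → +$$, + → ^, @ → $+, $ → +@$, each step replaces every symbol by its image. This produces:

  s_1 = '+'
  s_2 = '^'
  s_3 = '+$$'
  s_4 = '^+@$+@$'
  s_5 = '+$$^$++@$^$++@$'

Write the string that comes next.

φ(+$$^$++@$^$++@$) expands symbol-by-symbol to ^ +@$ +@$ +$$ +@$ ^ ^ $+ +@$ +$$ +@$ ^ ^ $+ +@$; joining the 15 pieces gives the next term.

^+@$+@$+$$+@$^^$++@$+$$+@$^^$++@$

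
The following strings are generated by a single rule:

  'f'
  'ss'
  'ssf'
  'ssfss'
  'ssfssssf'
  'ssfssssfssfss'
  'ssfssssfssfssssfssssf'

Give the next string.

From term 3 onward, concatenate the last term with the second-to-last: ss·f = ssf, ssf·ss = ssfss, …
The next term joins ssfssssfssfssssfssssf and ssfssssfssfss.

ssfssssfssfssssfssssfssfssssfssfss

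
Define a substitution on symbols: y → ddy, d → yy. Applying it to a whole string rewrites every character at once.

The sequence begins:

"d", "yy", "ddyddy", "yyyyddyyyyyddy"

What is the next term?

Replace each of the 14 characters of yyyyddyyyyyddy in place — ddy ddy ddy ddy yy yy ddy ddy ddy ddy ddy yy yy ddy — and concatenate.

ddyddyddyddyyyyyddyddyddyddyddyyyyyddy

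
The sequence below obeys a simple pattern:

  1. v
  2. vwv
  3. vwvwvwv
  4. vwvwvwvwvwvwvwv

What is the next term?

Every step duplicates the string with 'w' between the halves.
Doubling vwvwvwvwvwvwvwv with 'w' between the halves:

vwvwvwvwvwvwvwvwvwvwvwvwvwvwvwv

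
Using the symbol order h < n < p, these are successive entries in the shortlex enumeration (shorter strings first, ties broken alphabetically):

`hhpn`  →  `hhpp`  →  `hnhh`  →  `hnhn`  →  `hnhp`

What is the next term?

Find the rightmost character of hnhp below p, bump it to the next letter, and reset everything to its right to h.

hnnh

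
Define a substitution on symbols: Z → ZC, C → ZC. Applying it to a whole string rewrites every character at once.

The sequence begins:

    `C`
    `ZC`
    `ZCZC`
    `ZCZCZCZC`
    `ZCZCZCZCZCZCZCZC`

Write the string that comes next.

Rewriting the 16 symbols of ZCZCZCZCZCZCZCZC one by one yields ZC ZC ZC ZC ZC ZC ZC ZC ZC ZC ZC ZC ZC ZC ZC ZC; concatenated:

ZCZCZCZCZCZCZCZCZCZCZCZCZCZCZCZC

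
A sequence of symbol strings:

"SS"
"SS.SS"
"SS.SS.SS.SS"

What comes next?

s(k+1) = s(k)·.·s(k) — each term doubles the last with '.' between the halves.
Doubling SS.SS.SS.SS with '.' between the halves:

SS.SS.SS.SS.SS.SS.SS.SS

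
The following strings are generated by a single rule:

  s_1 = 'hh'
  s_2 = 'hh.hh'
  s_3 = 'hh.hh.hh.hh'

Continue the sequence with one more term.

s(k+1) = s(k)·.·s(k) — each term doubles the last with '.' between the halves.
So the next term is two copies of hh.hh.hh.hh with '.' between the halves.

hh.hh.hh.hh.hh.hh.hh.hh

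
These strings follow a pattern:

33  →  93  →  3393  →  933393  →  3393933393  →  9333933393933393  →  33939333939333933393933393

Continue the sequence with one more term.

933393339393339333939333939333933393933393

From term 3 onward, concatenate the second-to-last term with the last: 33·93 = 3393, 93·3393 = 933393, …
So term 8 is 9333933393933393·33939333939333933393933393.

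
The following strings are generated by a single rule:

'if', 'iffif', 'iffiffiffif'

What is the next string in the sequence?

iffiffiffiffiffiffiffif

Every step duplicates the string with 'f' between the halves.
So the next term is two copies of iffiffiffif with 'f' between the halves.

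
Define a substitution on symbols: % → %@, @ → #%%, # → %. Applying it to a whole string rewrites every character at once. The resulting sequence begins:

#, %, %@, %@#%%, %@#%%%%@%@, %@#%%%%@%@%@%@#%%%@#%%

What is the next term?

Rewriting the 22 symbols of %@#%%%%@%@%@%@#%%%@#%% one by one yields %@ #%% % %@ %@ %@ %@ #%% %@ #%% %@ #%% %@ #%% % %@ %@ %@ #%% % %@ %@; concatenated:

%@#%%%%@%@%@%@#%%%@#%%%@#%%%@#%%%%@%@%@#%%%%@%@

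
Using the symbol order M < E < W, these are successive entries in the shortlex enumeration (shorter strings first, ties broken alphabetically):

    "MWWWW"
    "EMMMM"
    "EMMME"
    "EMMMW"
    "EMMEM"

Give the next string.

Treat EMMEM as a base-3 numeral over the given alphabet and add one, carrying through any trailing W's.

EMMEE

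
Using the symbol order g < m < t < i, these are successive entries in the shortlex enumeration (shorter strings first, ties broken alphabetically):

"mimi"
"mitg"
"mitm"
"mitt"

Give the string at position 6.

Stepping forward 2 times from mitt: mitt → miti, then the target.

miig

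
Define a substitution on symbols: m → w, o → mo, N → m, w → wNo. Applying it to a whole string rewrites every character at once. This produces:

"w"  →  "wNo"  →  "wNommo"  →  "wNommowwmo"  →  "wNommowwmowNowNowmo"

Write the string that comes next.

φ(wNommowwmowNowNowmo) expands symbol-by-symbol to wNo m mo w w mo wNo wNo w mo wNo m mo wNo m mo wNo w mo; joining the 19 pieces gives the next term.

wNommowwmowNowNowmowNommowNommowNowmo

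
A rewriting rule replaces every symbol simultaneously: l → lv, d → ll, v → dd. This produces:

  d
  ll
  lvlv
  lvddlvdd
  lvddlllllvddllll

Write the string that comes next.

Rewriting the 16 symbols of lvddlllllvddllll one by one yields lv dd ll ll lv lv lv lv lv dd ll ll lv lv lv lv; concatenated:

lvddlllllvlvlvlvlvddlllllvlvlvlv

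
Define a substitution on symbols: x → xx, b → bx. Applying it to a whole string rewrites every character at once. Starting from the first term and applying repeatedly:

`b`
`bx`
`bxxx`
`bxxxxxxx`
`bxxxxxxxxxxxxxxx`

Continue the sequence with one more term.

Rewriting the 16 symbols of bxxxxxxxxxxxxxxx one by one yields bx xx xx xx xx xx xx xx xx xx xx xx xx xx xx xx; concatenated:

bxxxxxxxxxxxxxxxxxxxxxxxxxxxxxxx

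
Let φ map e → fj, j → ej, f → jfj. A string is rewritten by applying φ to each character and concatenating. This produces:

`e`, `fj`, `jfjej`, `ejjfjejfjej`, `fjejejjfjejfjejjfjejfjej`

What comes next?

Replace each of the 24 characters of fjejejjfjejfjejjfjejfjej in place — jfj ej fj ej fj ej ej jfj ej fj ej jfj ej fj ej ej jfj ej fj ej jfj ej fj ej — and concatenate.

jfjejfjejfjejejjfjejfjejjfjejfjejejjfjejfjejjfjejfjej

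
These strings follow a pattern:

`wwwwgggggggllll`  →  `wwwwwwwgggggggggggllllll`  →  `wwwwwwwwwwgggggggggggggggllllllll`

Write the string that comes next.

wwwwwwwwwwwwwgggggggggggggggggggllllllllll

Reading off run lengths: w runs 4, 7, 10; g runs 7, 11, 15; l runs 4, 6, 8 — each is linear in n, where the shown terms are n = 2, 3, 4.
For the next term, n = 5, so the run lengths are 13, 19, 10.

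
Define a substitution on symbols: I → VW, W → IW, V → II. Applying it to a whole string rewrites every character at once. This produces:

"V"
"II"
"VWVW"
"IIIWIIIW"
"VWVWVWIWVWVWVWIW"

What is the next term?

Applying the rule to each of the 16 symbols of VWVWVWIWVWVWVWIW gives the pieces II IW II IW II IW VW IW II IW II IW II IW VW IW, which concatenate to the answer.

IIIWIIIWIIIWVWIWIIIWIIIWIIIWVWIW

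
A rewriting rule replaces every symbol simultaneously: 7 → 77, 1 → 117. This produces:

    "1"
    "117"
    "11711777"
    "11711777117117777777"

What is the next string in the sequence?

Rewriting the 20 symbols of 11711777117117777777 one by one yields 117 117 77 117 117 77 77 77 117 117 77 117 117 77 77 77 77 77 77 77; concatenated:

117117771171177777771171177711711777777777777777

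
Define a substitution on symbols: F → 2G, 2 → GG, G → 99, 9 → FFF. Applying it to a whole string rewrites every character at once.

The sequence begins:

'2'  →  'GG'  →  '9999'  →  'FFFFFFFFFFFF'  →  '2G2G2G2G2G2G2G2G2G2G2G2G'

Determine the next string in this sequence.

φ(2G2G2G2G2G2G2G2G2G2G2G2G) expands symbol-by-symbol to GG 99 GG 99 GG 99 GG 99 GG 99 GG 99 GG 99 GG 99 GG 99 GG 99 GG 99 GG 99; joining the 24 pieces gives the next term.

GG99GG99GG99GG99GG99GG99GG99GG99GG99GG99GG99GG99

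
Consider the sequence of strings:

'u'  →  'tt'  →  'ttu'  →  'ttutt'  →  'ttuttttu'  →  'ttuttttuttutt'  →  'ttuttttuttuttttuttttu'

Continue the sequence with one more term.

ttuttttuttuttttuttttuttuttttuttutt

From term 3 onward, concatenate the last term with the second-to-last: tt·u = ttu, ttu·tt = ttutt, …
Continuing: ttuttttuttuttttuttttu · ttuttttuttutt gives term 8.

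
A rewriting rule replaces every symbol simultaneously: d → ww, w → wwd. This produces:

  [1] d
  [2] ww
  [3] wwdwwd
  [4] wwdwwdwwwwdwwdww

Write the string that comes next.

φ(wwdwwdwwwwdwwdww) expands symbol-by-symbol to wwd wwd ww wwd wwd ww wwd wwd wwd wwd ww wwd wwd ww wwd wwd; joining the 16 pieces gives the next term.

wwdwwdwwwwdwwdwwwwdwwdwwdwwdwwwwdwwdwwwwdwwd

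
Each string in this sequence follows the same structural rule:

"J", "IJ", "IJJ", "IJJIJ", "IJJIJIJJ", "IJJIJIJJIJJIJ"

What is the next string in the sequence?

Each term (from the third on) is the previous term followed by the one before it: term 3 = IJ·J = IJJ.
The next term joins IJJIJIJJIJJIJ and IJJIJIJJ.

IJJIJIJJIJJIJIJJIJIJJ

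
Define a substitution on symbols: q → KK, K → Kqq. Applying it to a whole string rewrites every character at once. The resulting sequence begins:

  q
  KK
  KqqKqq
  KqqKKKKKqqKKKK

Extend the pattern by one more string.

Rewriting the 14 symbols of KqqKKKKKqqKKKK one by one yields Kqq KK KK Kqq Kqq Kqq Kqq Kqq KK KK Kqq Kqq Kqq Kqq; concatenated:

KqqKKKKKqqKqqKqqKqqKqqKKKKKqqKqqKqqKqq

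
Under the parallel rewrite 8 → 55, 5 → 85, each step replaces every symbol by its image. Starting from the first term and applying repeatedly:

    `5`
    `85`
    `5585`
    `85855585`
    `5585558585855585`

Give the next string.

Applying the rule to each of the 16 symbols of 5585558585855585 gives the pieces 85 85 55 85 85 85 55 85 55 85 55 85 85 85 55 85, which concatenate to the answer.

85855585858555855585558585855585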